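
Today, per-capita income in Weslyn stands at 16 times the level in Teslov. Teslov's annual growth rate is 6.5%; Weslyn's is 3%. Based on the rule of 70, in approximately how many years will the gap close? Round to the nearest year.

What matters is the difference: 3.5 pp.
Rule of 70 on the gap: the ratio halves every 70/3.5 ≈ 20.00 years.
A 16 times gap closes after 4 halvings: 4 × 20.00 ≈ 80 years.

approximately 80 years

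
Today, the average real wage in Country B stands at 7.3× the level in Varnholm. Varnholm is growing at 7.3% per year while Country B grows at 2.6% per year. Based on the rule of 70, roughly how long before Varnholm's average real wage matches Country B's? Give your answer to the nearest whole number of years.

What matters is the difference: 4.7 pp.
Rule of 70 on the gap: the ratio halves every 70/4.7 ≈ 14.89 years.
A 7.3× gap takes log₂(7.3) ≈ 2.87 halvings to close: 2.87 × 14.89 ≈ 43 years.

≈ 43 years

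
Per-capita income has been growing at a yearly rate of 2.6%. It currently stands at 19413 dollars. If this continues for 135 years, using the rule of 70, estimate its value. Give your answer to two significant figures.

It doubles every 70/2.6 ≈ 26.92 years, so 135 years is 5.01 doublings.
2^5.01 ≈ 32.22; 19413 × 32.22 ≈ 630000 dollars.

630000 dollars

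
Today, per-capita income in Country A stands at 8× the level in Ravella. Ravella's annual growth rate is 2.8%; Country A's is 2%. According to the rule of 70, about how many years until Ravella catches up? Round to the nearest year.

What matters is the difference: 0.8 pp.
Rule of 70 on the gap: the ratio halves every 70/0.8 ≈ 87.50 years.
An 8× gap closes after 3 halvings: 3 × 87.50 ≈ 263 years.

approximately 263 years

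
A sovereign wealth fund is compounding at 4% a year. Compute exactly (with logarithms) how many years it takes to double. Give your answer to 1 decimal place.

17.7 years

t = ln(2) / ln(1 + 0.04) = 0.6931 / 0.039221 ≈ 17.67.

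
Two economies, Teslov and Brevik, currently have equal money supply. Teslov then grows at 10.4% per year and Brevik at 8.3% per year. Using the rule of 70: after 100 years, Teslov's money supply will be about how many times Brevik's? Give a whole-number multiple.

Only the 2.1-point difference matters.
70/2.1 ≈ 33.33 years per doubling of the ratio; 100 years gives 3.00 doublings, so ≈ 8×.

8 times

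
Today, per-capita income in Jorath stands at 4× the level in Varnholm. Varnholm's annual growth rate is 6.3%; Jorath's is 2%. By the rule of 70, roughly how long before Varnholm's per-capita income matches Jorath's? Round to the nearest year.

approximately 33 years

What matters is the difference: 4.3 pp.
Rule of 70 on the gap: the ratio halves every 70/4.3 ≈ 16.28 years.
A 4× gap closes after 2 halvings: 2 × 16.28 ≈ 33 years.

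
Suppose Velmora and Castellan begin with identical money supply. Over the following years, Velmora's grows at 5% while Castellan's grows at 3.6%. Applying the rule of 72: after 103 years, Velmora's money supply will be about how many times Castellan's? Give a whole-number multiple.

4 times

Rate gap = 5% − 3.6% = 1.4 points.
The ratio doubles every 72/1.4 ≈ 51.43 years.
103/51.43 ≈ 2.00 doublings → ratio ≈ 2^2.00 ≈ 4.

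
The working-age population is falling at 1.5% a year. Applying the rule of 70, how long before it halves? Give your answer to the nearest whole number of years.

Halving time ≈ 70 / 1.5 = 46.67 → 47 years.

around 47 years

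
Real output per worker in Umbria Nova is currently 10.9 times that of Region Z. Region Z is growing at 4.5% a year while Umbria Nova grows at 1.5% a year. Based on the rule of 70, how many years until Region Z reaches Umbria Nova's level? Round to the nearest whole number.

80 years

Region Z gains on Umbria Nova at 4.5% − 1.5% = 3 points a year.
At that relative rate the gap halves every 70/3 ≈ 23.33 years.
A 10.9 times gap takes log₂(10.9) ≈ 3.45 halvings to close: 3.45 × 23.33 ≈ 80 years.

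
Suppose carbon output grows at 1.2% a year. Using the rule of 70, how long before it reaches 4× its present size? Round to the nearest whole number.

approximately 117 years

One doubling takes 70/1.2 = 58.33 years.
Getting to 4× needs 2 doublings: 2 × 58.33 ≈ 117 years.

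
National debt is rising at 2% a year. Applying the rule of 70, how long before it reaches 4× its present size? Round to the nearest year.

roughly 70 years

At 2% it doubles every 70/2 ≈ 35.00 years.
4 = 2^2, so 2 doublings → 70 years.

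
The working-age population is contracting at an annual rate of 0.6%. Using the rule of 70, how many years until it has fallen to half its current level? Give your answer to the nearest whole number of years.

Falling at 0.6%, it halves about every 70/0.6 = 116.67 years.

around 117 years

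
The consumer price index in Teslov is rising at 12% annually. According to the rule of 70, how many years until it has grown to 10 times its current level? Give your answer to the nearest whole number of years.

At 12% it doubles every 70/12 ≈ 5.83 years.
10× is log₂ 10 ≈ 3.32 doublings, so ≈ 3.32 × 5.83 = 19 years.

≈ 19 years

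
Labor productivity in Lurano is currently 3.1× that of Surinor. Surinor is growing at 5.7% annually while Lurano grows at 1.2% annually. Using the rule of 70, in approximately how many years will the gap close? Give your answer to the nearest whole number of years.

Surinor gains on Lurano at 5.7% − 1.2% = 4.5 points a year.
At that relative rate the gap halves every 70/4.5 ≈ 15.56 years.
A 3.1× gap takes log₂(3.1) ≈ 1.63 halvings to close: 1.63 × 15.56 ≈ 25 years.

≈ 25 years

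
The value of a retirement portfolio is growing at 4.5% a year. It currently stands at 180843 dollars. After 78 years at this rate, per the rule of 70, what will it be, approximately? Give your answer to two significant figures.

around 5800000 dollars

It doubles every 70/4.5 ≈ 15.56 years, so 78 years is 5.01 doublings.
2^5.01 ≈ 32.22; 180843 × 32.22 ≈ 5800000 dollars.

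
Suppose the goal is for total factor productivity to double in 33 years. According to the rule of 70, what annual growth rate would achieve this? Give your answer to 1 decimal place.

70 / 33 ≈ 2.12, so about 2.1% a year.

around 2.1%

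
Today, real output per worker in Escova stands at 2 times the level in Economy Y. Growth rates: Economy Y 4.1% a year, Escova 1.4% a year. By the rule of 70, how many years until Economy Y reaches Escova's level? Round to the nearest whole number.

What matters is the difference: 2.7 pp.
Rule of 70 on the gap: the ratio halves every 70/2.7 ≈ 25.93 years.
A 2 times gap closes after 1 halving: 1 × 25.93 ≈ 26 years.

approximately 26 years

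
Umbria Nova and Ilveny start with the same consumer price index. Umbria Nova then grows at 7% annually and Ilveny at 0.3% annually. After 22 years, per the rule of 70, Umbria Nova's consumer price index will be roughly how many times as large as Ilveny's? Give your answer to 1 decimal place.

≈ 4.3 times

Rate gap = 7% − 0.3% = 6.7 points.
The ratio doubles every 70/6.7 ≈ 10.45 years.
22/10.45 ≈ 2.11 doublings → ratio ≈ 2^2.11 ≈ 4.3.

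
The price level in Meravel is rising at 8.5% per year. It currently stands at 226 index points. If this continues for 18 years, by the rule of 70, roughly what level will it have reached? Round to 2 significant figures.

approximately 1000 index points

It doubles every 70/8.5 ≈ 8.24 years, so 18 years is 2.18 doublings.
2^2.18 ≈ 4.53; 226 × 4.53 ≈ 1000 index points.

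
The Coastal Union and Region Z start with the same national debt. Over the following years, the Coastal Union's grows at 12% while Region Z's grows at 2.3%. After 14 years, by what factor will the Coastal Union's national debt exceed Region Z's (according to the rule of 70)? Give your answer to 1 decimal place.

the Coastal Union pulls ahead at 9.7 pp per year, so the ratio doubles every 70/9.7 ≈ 7.22 years.
In 14 years that's 1.94 doublings: 2^1.94 ≈ 3.8.

approximately 3.8 times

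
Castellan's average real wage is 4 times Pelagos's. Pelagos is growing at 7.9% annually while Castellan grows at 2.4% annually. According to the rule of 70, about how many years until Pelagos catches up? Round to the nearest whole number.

around 25 years

The growth-rate gap is 7.9% − 2.4% = 5.5 percentage points.
So the ratio between them halves every 70/5.5 ≈ 12.73 years.
A 4 times gap closes after 2 halvings: 2 × 12.73 ≈ 25 years.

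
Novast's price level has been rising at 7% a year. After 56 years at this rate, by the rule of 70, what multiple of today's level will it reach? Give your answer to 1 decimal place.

Doubling time ≈ 70/7 = 10.00 years.
56 years / 10.00 ≈ 5.60 doublings → factor 2^5.60 ≈ 48.5.

roughly 48.5 times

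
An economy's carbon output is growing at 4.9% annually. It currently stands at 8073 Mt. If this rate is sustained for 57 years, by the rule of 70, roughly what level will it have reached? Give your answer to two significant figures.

Doubling time ≈ 70/4.9 = 14.29 years.
57 years is 57/14.29 ≈ 3.99 doublings, a factor of 2^3.99 ≈ 15.89.
8073 × 15.89 ≈ 130000 Mt.

approximately 130000 Mt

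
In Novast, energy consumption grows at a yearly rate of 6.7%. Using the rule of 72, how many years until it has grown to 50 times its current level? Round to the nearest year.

At 6.7% it doubles every 72/6.7 ≈ 10.75 years.
50× is log₂ 50 ≈ 5.64 doublings, so ≈ 5.64 × 10.75 = 61 years.

≈ 61 years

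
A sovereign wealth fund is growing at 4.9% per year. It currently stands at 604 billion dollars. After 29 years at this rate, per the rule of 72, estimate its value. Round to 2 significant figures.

about 2400 billion dollars

It doubles every 72/4.9 ≈ 14.69 years, so 29 years is 1.97 doublings.
2^1.97 ≈ 3.92; 604 × 3.92 ≈ 2400 billion dollars.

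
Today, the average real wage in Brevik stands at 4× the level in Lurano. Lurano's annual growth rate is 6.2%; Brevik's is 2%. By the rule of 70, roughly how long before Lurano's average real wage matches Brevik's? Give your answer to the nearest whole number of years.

The growth-rate gap is 6.2% − 2% = 4.2 percentage points.
So the ratio between them halves every 70/4.2 ≈ 16.67 years.
A 4× gap closes after 2 halvings: 2 × 16.67 ≈ 33 years.

about 33 years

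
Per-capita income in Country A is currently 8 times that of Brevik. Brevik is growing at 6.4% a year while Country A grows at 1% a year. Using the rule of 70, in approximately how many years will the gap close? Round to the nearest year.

Brevik gains on Country A at 6.4% − 1% = 5.4 points a year.
At that relative rate the gap halves every 70/5.4 ≈ 12.96 years.
An 8 times gap closes after 3 halvings: 3 × 12.96 ≈ 39 years.

roughly 39 years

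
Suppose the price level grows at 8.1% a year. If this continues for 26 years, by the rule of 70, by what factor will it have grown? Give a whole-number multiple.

Doubling time ≈ 70/8.1 = 8.64 years.
26/8.64 ≈ 3 doublings, so about 2^3 = 8×.

approximately 8 times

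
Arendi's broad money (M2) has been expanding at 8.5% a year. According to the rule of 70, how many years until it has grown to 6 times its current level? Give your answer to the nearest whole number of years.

21 years

Doubling time ≈ 70/8.5 = 8.24 years.
Reaching 6× takes log₂(6) ≈ 2.58 doublings.
2.58 × 8.24 ≈ 21 years.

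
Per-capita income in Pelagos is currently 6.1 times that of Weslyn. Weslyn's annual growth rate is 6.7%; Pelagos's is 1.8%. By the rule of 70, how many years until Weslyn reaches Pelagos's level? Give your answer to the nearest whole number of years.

roughly 37 years

The growth-rate gap is 6.7% − 1.8% = 4.9 percentage points.
So the ratio between them halves every 70/4.9 ≈ 14.29 years.
A 6.1 times gap takes log₂(6.1) ≈ 2.61 halvings to close: 2.61 × 14.29 ≈ 37 years.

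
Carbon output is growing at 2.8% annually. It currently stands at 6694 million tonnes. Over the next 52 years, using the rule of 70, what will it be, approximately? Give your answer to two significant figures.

28000 million tonnes

Doubling time ≈ 70/2.8 = 25.00 years.
52 years is 52/25.00 ≈ 2.08 doublings, a factor of 2^2.08 ≈ 4.23.
6694 × 4.23 ≈ 28000 million tonnes.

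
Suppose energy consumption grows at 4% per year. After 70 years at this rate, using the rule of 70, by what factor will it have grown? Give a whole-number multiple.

approximately 16 times

Doubling time ≈ 70/4 = 17.50 years.
70/17.50 ≈ 4 doublings, so about 2^4 = 16×.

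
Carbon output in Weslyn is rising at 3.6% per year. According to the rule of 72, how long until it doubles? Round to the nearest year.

around 20 years

Doubling time ≈ 72 / 3.6 = 20.00 years.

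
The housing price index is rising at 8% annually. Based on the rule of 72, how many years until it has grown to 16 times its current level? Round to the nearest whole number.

Doubling time ≈ 72/8 = 9.00 years.
16 = 2^4, so 4 doublings → 36 years.

around 36 years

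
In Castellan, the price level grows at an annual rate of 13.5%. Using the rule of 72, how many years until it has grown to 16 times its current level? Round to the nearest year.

roughly 21 years

One doubling takes 72/13.5 = 5.33 years.
Getting to 16× needs 4 doublings: 4 × 5.33 ≈ 21 years.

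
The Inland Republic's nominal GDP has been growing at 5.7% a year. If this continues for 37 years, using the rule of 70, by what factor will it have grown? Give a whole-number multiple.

approximately 8 times

Doubling time ≈ 70/5.7 = 12.28 years.
37/12.28 ≈ 3 doublings, so about 2^3 = 8×.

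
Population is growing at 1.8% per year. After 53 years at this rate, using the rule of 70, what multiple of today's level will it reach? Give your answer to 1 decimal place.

roughly 2.6 times

Doubling time ≈ 70/1.8 = 38.89 years.
53 years / 38.89 ≈ 1.36 doublings → factor 2^1.36 ≈ 2.6.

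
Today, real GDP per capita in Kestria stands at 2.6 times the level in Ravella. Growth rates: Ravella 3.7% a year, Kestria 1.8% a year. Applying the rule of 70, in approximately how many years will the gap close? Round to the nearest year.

What matters is the difference: 1.9 pp.
Rule of 70 on the gap: the ratio halves every 70/1.9 ≈ 36.84 years.
A 2.6 times gap takes log₂(2.6) ≈ 1.38 halvings to close: 1.38 × 36.84 ≈ 51 years.

around 51 years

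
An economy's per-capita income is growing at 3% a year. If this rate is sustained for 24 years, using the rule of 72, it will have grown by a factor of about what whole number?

roughly 2 times

72/3 ≈ 24.00 years per doubling.
24 years fits 1 doubling: 2^1 = 2.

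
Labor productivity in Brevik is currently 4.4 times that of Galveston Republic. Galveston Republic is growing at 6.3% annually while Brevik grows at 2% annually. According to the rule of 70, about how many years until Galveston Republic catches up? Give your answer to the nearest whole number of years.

The growth-rate gap is 6.3% − 2% = 4.3 percentage points.
So the ratio between them halves every 70/4.3 ≈ 16.28 years.
A 4.4 times gap takes log₂(4.4) ≈ 2.14 halvings to close: 2.14 × 16.28 ≈ 35 years.

about 35 years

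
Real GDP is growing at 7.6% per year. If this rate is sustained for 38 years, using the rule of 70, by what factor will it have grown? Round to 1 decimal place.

about 17.5 times

Doubling time ≈ 70/7.6 = 9.21 years.
38 years / 9.21 ≈ 4.13 doublings → factor 2^4.13 ≈ 17.5.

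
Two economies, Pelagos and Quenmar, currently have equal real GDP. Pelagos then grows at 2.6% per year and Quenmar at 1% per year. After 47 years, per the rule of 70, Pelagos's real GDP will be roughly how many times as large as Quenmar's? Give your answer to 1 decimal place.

approximately 2.1 times

Pelagos pulls ahead at 1.6 pp per year, so the ratio doubles every 70/1.6 ≈ 43.75 years.
In 47 years that's 1.07 doublings: 2^1.07 ≈ 2.1.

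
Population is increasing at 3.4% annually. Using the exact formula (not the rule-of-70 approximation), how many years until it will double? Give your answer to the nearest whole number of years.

t = ln(2) / ln(1 + 0.034) = 0.6931 / 0.033435 ≈ 20.73.
≈ 21 years.

21 years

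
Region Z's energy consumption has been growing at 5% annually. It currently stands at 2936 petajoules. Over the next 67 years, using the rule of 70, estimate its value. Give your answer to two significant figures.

approximately 81000 petajoules

Doubling time ≈ 70/5 = 14.00 years.
67 years is 67/14.00 ≈ 4.79 doublings, a factor of 2^4.79 ≈ 27.67.
2936 × 27.67 ≈ 81000 petajoules.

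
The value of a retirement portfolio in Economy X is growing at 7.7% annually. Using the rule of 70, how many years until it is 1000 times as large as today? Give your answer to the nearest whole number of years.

At 7.7% it doubles every 70/7.7 ≈ 9.09 years.
1000× is log₂ 1000 ≈ 9.97 doublings, so ≈ 9.97 × 9.09 = 91 years.

≈ 91 years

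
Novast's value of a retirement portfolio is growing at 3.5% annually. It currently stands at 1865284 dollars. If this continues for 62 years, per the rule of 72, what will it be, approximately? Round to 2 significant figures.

roughly 15000000 dollars

It doubles every 72/3.5 ≈ 20.57 years, so 62 years is 3.01 doublings.
2^3.01 ≈ 8.06; 1865284 × 8.06 ≈ 15000000 dollars.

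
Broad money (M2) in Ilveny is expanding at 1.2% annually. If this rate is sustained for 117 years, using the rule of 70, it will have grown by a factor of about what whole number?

At 1.2% one doubling takes ≈ 58.33 years; 117 years is 2 of them, so ×4.

roughly 4 times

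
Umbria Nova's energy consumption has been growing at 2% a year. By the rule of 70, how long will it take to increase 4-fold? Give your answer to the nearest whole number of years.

At 2% it doubles every 70/2 ≈ 35.00 years.
4 = 2^2, so 2 doublings → 70 years.

70 years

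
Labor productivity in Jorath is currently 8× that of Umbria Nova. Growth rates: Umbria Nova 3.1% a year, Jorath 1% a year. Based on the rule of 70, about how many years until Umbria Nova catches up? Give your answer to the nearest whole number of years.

What matters is the difference: 2.1 pp.
Rule of 70 on the gap: the ratio halves every 70/2.1 ≈ 33.33 years.
An 8× gap closes after 3 halvings: 3 × 33.33 ≈ 100 years.

about 100 years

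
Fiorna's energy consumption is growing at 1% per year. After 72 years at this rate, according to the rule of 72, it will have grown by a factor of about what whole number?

72/1 ≈ 72.00 years per doubling.
72 years fits 1 doubling: 2^1 = 2.

≈ 2 times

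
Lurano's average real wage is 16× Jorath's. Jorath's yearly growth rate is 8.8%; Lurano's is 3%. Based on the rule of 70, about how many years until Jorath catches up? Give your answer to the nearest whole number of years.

approximately 48 years

Jorath gains on Lurano at 8.8% − 3% = 5.8 points a year.
At that relative rate the gap halves every 70/5.8 ≈ 12.07 years.
A 16× gap closes after 4 halvings: 4 × 12.07 ≈ 48 years.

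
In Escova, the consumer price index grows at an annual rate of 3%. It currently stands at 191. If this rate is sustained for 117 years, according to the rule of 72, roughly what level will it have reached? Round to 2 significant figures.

Doubling time ≈ 72/3 = 24.00 years.
117 years is 117/24.00 ≈ 4.88 doublings, a factor of 2^4.88 ≈ 29.45.
191 × 29.45 ≈ 5600.

5600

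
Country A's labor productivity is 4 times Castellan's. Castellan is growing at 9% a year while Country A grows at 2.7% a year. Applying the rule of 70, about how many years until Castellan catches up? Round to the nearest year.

≈ 22 years

Castellan gains on Country A at 9% − 2.7% = 6.3 points a year.
At that relative rate the gap halves every 70/6.3 ≈ 11.11 years.
A 4 times gap closes after 2 halvings: 2 × 11.11 ≈ 22 years.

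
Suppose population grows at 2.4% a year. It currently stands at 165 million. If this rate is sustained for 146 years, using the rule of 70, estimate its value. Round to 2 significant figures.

about 5300 million

Doubling time ≈ 70/2.4 = 29.17 years.
146 years is 146/29.17 ≈ 5.01 doublings, a factor of 2^5.01 ≈ 32.22.
165 × 32.22 ≈ 5300 million.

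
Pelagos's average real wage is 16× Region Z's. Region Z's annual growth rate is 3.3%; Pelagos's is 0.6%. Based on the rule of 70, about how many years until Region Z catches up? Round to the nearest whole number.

around 104 years

The growth-rate gap is 3.3% − 0.6% = 2.7 percentage points.
So the ratio between them halves every 70/2.7 ≈ 25.93 years.
A 16× gap closes after 4 halvings: 4 × 25.93 ≈ 104 years.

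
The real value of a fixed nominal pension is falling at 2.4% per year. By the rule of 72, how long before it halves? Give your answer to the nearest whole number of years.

30 years

Falling at 2.4%, it halves about every 72/2.4 = 30.00 years.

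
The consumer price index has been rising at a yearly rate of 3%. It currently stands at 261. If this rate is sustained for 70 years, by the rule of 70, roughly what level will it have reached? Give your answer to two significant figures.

It doubles every 70/3 ≈ 23.33 years, so 70 years is 3.00 doublings.
2^3.00 ≈ 8.00; 261 × 8.00 ≈ 2100.

roughly 2100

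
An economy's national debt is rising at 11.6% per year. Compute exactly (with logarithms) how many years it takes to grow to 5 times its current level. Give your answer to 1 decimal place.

t = ln(5) / ln(1 + 0.116) = 1.6094 / 0.109751 ≈ 14.66.

14.7 years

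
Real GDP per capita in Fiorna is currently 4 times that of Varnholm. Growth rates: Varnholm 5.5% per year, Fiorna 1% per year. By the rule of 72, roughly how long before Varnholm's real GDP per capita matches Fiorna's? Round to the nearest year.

Varnholm gains on Fiorna at 5.5% − 1% = 4.5 points a year.
At that relative rate the gap halves every 72/4.5 ≈ 16.00 years.
A 4 times gap closes after 2 halvings: 2 × 16.00 ≈ 32 years.

≈ 32 years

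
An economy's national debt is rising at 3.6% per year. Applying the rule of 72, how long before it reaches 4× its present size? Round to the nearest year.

One doubling takes 72/3.6 = 20.00 years.
4× is 2 doublings, so 2 × 20.00 ≈ 40 years.

roughly 40 years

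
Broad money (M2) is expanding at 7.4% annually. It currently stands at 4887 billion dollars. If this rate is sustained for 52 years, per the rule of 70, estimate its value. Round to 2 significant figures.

It doubles every 70/7.4 ≈ 9.46 years, so 52 years is 5.50 doublings.
2^5.50 ≈ 45.25; 4887 × 45.25 ≈ 220000 billion dollars.

≈ 220000 billion dollars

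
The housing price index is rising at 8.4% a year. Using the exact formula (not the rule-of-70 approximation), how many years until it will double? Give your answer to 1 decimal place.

t = ln(2) / ln(1 + 0.084) = 0.6931 / 0.080658 ≈ 8.59.

8.6 years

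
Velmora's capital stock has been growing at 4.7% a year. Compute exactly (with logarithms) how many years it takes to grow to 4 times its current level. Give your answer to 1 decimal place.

30.2 years

t = ln(4) / ln(1 + 0.047) = 1.3863 / 0.045929 ≈ 30.18.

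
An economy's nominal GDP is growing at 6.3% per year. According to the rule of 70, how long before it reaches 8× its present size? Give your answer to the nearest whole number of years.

around 33 years

At 6.3% it doubles every 70/6.3 ≈ 11.11 years.
8 = 2^3, so 3 doublings → 33 years.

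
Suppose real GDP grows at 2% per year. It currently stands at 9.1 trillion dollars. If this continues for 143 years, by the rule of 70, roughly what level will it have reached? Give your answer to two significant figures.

approximately 150 trillion dollars

Doubling time ≈ 70/2 = 35.00 years.
143 years is 143/35.00 ≈ 4.09 doublings, a factor of 2^4.09 ≈ 17.03.
9.1 × 17.03 ≈ 150 trillion dollars.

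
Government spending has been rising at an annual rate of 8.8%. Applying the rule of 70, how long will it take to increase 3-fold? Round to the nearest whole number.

around 13 years

One doubling takes 70/8.8 = 7.95 years.
3× is log₂ 3 ≈ 1.58 doublings, so ≈ 1.58 × 7.95 = 13 years.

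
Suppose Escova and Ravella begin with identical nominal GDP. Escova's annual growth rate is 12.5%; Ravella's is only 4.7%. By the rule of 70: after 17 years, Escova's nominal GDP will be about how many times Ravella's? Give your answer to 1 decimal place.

roughly 3.7 times

Only the 7.8-point difference matters.
70/7.8 ≈ 8.97 years per doubling of the ratio; 17 years gives 1.90 doublings, so ≈ 3.7×.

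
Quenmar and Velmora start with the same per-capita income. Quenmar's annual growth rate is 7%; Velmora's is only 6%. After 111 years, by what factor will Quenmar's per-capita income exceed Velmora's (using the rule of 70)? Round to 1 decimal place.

approximately 3.0 times

Quenmar pulls ahead at 1 pp per year, so the ratio doubles every 70/1 ≈ 70.00 years.
In 111 years that's 1.59 doublings: 2^1.59 ≈ 3.0.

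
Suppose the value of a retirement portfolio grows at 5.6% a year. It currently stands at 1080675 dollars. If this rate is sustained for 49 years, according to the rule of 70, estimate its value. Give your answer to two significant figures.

approximately 16000000 dollars

Doubling time ≈ 70/5.6 = 12.50 years.
49 years is 49/12.50 ≈ 3.92 doublings, a factor of 2^3.92 ≈ 15.14.
1080675 × 15.14 ≈ 16000000 dollars.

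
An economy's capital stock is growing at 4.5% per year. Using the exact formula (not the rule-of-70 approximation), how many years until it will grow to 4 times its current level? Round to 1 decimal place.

31.5 years

t = ln(4) / ln(1 + 0.045) = 1.3863 / 0.044017 ≈ 31.49.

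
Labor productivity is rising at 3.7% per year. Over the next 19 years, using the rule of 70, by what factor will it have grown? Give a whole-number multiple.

At 3.7% one doubling takes ≈ 18.92 years; 19 years is 1 of them, so ×2.

about 2 times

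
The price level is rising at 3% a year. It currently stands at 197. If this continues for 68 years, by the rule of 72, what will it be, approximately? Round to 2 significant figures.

about 1400

Doubling time ≈ 72/3 = 24.00 years.
68 years is 68/24.00 ≈ 2.83 doublings, a factor of 2^2.83 ≈ 7.11.
197 × 7.11 ≈ 1400.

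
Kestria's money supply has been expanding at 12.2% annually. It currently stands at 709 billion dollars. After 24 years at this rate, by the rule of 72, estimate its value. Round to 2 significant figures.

Doubling time ≈ 72/12.2 = 5.90 years.
24 years is 24/5.90 ≈ 4.07 doublings, a factor of 2^4.07 ≈ 16.80.
709 × 16.80 ≈ 12000 billion dollars.

12000 billion dollars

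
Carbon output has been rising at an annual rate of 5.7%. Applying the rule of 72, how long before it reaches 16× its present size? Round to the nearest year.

One doubling takes 72/5.7 = 12.63 years.
16 = 2^4, so 4 doublings → 51 years.

roughly 51 years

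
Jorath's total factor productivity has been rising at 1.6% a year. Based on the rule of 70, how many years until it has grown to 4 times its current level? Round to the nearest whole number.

Doubling time ≈ 70/1.6 = 43.75 years.
4× is 2 doublings, so 2 × 43.75 ≈ 88 years.

88 years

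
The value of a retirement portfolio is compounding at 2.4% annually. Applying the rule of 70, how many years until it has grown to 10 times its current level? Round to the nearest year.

At 2.4% it doubles every 70/2.4 ≈ 29.17 years.
Reaching 10× takes log₂(10) ≈ 3.32 doublings.
3.32 × 29.17 ≈ 97 years.

≈ 97 years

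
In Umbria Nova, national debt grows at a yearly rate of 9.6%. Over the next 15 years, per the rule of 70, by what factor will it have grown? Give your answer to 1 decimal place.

around 4.2 times

Doubles every ≈ 7.29 years (70/9.6).
15 years is 2.06 doublings; 2^2.06 ≈ 4.2×.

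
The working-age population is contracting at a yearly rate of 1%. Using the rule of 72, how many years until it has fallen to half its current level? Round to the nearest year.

Halving time ≈ 72 / 1 = 72.00 → 72 years.

72 years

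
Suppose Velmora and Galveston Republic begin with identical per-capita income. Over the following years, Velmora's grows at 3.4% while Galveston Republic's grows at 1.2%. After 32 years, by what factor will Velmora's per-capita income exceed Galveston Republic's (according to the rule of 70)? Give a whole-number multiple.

roughly 2 times

Only the 2.2-point difference matters.
70/2.2 ≈ 31.82 years per doubling of the ratio; 32 years gives 1.01 doublings, so ≈ 2×.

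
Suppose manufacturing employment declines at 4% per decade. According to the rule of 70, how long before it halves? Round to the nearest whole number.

The rule works in reverse for decay: 70/4 ≈ 17.50 decades to halve.

roughly 18 decades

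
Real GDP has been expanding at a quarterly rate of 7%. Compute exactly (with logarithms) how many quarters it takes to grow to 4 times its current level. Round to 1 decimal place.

20.5 quarters

t = ln(4) / ln(1 + 0.07) = 1.3863 / 0.067659 ≈ 20.49.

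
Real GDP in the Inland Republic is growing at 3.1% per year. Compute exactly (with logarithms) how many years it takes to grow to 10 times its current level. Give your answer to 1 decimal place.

t = ln(10) / ln(1 + 0.031) = 2.3026 / 0.030529 ≈ 75.42.

75.4 years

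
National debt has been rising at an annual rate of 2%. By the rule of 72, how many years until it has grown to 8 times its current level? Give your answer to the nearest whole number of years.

At 2% it doubles every 72/2 ≈ 36.00 years.
8× is 3 doublings, so 3 × 36.00 ≈ 108 years.

108 years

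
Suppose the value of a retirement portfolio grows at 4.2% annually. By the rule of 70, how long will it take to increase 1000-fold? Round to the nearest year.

One doubling takes 70/4.2 = 16.67 years.
1000× is log₂ 1000 ≈ 9.97 doublings, so ≈ 9.97 × 16.67 = 166 years.

about 166 years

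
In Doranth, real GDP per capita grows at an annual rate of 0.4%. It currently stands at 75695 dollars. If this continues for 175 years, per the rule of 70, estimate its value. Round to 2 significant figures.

≈ 150000 dollars

It doubles every 70/0.4 ≈ 175.00 years, so 175 years is 1.00 doublings.
2^1.00 ≈ 2.00; 75695 × 2.00 ≈ 150000 dollars.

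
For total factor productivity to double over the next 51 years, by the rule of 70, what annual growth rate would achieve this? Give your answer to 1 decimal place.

70 / 51 ≈ 1.37, so about 1.4% a year.

roughly 1.4% a year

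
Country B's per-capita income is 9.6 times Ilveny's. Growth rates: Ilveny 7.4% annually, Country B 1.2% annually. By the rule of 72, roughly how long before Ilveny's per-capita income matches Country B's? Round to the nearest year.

The growth-rate gap is 7.4% − 1.2% = 6.2 percentage points.
So the ratio between them halves every 72/6.2 ≈ 11.61 years.
A 9.6 times gap takes log₂(9.6) ≈ 3.26 halvings to close: 3.26 × 11.61 ≈ 38 years.

around 38 years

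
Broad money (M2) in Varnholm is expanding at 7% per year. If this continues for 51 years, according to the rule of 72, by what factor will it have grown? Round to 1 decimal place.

around 31.1 times

Doubles every ≈ 10.29 years (72/7).
51 years is 4.96 doublings; 2^4.96 ≈ 31.1×.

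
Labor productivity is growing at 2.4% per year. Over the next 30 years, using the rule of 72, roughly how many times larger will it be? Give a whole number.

At 2.4% one doubling takes ≈ 30.00 years; 30 years is 1 of them, so ×2.

around 2 times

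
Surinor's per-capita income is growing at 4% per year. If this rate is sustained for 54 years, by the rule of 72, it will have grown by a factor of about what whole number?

At 4% one doubling takes ≈ 18.00 years; 54 years is 3 of them, so ×8.

roughly 8 times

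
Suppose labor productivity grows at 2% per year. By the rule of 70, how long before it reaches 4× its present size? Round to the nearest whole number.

At 2% it doubles every 70/2 ≈ 35.00 years.
4× is 2 doublings, so 2 × 35.00 ≈ 70 years.

around 70 years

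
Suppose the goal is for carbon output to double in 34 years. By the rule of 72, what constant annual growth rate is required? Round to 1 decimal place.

72 / 34 ≈ 2.12, so about 2.1% annually.

2.1%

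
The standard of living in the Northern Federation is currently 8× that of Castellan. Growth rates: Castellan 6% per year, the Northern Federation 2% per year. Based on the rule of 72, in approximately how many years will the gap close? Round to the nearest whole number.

The growth-rate gap is 6% − 2% = 4 percentage points.
So the ratio between them halves every 72/4 ≈ 18.00 years.
An 8× gap closes after 3 halvings: 3 × 18.00 ≈ 54 years.

54 years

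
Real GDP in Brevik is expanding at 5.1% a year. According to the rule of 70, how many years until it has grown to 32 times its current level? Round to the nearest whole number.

≈ 69 years

One doubling takes 70/5.1 = 13.73 years.
32× is 5 doublings, so 5 × 13.73 ≈ 69 years.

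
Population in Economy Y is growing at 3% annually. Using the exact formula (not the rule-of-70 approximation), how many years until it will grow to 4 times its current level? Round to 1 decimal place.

46.9 years

t = ln(4) / ln(1 + 0.03) = 1.3863 / 0.029559 ≈ 46.90.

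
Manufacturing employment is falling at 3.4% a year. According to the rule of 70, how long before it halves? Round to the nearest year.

21 years

Falling at 3.4%, it halves about every 70/3.4 = 20.59 years.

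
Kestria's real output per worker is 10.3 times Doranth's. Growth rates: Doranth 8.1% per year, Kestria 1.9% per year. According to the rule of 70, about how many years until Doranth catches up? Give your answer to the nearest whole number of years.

approximately 38 years

The growth-rate gap is 8.1% − 1.9% = 6.2 percentage points.
So the ratio between them halves every 70/6.2 ≈ 11.29 years.
A 10.3 times gap takes log₂(10.3) ≈ 3.36 halvings to close: 3.36 × 11.29 ≈ 38 years.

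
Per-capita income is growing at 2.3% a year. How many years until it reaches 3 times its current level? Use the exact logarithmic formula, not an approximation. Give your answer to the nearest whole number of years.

48 years

t = ln(3) / ln(1 + 0.023) = 1.0986 / 0.022739 ≈ 48.31.
≈ 48 years.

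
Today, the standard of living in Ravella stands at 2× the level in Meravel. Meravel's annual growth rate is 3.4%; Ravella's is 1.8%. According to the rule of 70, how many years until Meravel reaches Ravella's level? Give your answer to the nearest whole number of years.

around 44 years

The growth-rate gap is 3.4% − 1.8% = 1.6 percentage points.
So the ratio between them halves every 70/1.6 ≈ 43.75 years.
A 2× gap closes after 1 halving: 1 × 43.75 ≈ 44 years.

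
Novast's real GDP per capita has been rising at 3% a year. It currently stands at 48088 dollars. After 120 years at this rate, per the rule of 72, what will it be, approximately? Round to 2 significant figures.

roughly 1500000 dollars

Doubling time ≈ 72/3 = 24.00 years.
120 years is 120/24.00 ≈ 5.00 doublings, a factor of 2^5.00 ≈ 32.00.
48088 × 32.00 ≈ 1500000 dollars.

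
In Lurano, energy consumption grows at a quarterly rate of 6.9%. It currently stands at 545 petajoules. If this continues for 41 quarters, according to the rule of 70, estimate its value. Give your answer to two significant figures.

about 9000 petajoules

Doubling time ≈ 70/6.9 = 10.14 quarters.
41 quarters is 41/10.14 ≈ 4.04 doublings, a factor of 2^4.04 ≈ 16.45.
545 × 16.45 ≈ 9000 petajoules.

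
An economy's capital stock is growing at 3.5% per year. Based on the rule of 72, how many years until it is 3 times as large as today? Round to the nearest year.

33 years

At 3.5% it doubles every 72/3.5 ≈ 20.57 years.
3× is log₂ 3 ≈ 1.58 doublings, so ≈ 1.58 × 20.57 = 33 years.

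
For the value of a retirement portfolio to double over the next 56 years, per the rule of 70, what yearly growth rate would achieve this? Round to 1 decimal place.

70 / 56 ≈ 1.25, so about 1.3% per year.

1.3%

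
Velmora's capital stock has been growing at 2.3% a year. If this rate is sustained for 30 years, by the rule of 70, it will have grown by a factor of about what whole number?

70/2.3 ≈ 30.43 years per doubling.
30 years fits 1 doubling: 2^1 = 2.

≈ 2 times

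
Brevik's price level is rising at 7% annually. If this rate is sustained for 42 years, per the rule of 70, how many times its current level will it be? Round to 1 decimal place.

Doubling time ≈ 70/7 = 10.00 years.
42 years / 10.00 ≈ 4.20 doublings → factor 2^4.20 ≈ 18.4.

about 18.4 times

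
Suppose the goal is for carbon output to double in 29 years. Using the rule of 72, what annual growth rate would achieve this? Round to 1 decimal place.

72 / 29 ≈ 2.48, so about 2.5% annually.

around 2.5%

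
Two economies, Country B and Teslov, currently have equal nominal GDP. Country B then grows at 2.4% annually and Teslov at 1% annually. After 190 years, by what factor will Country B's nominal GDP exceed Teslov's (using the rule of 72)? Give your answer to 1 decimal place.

Country B pulls ahead at 1.4 pp per year, so the ratio doubles every 72/1.4 ≈ 51.43 years.
In 190 years that's 3.69 doublings: 2^3.69 ≈ 12.9.

12.9 times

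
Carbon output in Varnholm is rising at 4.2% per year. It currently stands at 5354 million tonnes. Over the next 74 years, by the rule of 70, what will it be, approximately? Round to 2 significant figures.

around 120000 million tonnes

It doubles every 70/4.2 ≈ 16.67 years, so 74 years is 4.44 doublings.
2^4.44 ≈ 21.71; 5354 × 21.71 ≈ 120000 million tonnes.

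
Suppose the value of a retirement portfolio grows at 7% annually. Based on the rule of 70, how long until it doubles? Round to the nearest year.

70/7 ≈ 10.00, so it doubles roughly every 10 years.

roughly 10 years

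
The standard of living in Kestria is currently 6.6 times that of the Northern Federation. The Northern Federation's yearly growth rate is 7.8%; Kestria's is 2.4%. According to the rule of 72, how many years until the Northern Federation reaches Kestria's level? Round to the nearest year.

the Northern Federation gains on Kestria at 7.8% − 2.4% = 5.4 points a year.
At that relative rate the gap halves every 72/5.4 ≈ 13.33 years.
A 6.6 times gap takes log₂(6.6) ≈ 2.72 halvings to close: 2.72 × 13.33 ≈ 36 years.

approximately 36 years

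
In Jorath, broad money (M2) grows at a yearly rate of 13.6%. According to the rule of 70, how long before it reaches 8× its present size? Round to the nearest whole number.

approximately 15 years

Doubling time ≈ 70/13.6 = 5.15 years.
Getting to 8× needs 3 doublings: 3 × 5.15 ≈ 15 years.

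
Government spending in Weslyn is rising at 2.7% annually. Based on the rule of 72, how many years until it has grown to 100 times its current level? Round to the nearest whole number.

At 2.7% it doubles every 72/2.7 ≈ 26.67 years.
100× is log₂ 100 ≈ 6.64 doublings, so ≈ 6.64 × 26.67 = 177 years.

≈ 177 years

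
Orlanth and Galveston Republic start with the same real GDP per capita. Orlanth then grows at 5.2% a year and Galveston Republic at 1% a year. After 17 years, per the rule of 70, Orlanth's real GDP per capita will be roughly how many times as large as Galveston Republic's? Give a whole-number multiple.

Rate gap = 5.2% − 1% = 4.2 points.
The ratio doubles every 70/4.2 ≈ 16.67 years.
17/16.67 ≈ 1.02 doublings → ratio ≈ 2^1.02 ≈ 2.

≈ 2 times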